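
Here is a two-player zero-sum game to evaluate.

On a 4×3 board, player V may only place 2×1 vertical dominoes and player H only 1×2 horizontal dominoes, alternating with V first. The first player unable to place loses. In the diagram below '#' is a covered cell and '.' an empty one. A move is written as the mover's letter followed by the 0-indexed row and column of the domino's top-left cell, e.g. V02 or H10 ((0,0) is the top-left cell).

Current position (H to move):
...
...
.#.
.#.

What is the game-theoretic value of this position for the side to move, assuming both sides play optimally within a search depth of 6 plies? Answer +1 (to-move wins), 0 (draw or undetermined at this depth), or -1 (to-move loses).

value(.../.../.#./.#., H) = -1

[.../.../.#./.#.] H move#1: H00:-1/##./.../.#./.#.*, H01:-1/.##/.../.#./.#., H10:-1/.../##./.#./.#., H11:-1/.../.##/.#./.#.
[##./.../.#./.#.] V move#2: V02:+1/###/..#/.#./.#.*, V10:+1/##./#../##./.#., V12:+1/##./..#/.##/.#., V20:+1/##./.../##./##., V22:+1/##./.../.##/.##
[###/..#/.#./.#.] H move#3: H10:-1/###/###/.#./.#.*
[###/###/.#./.#.] V move#4: V20:+1/###/###/##./##.*, V22:+1/###/###/.##/.##
[###/###/##./##.] end (terminal -1, H#5); searched .../.../.#./.#. to 6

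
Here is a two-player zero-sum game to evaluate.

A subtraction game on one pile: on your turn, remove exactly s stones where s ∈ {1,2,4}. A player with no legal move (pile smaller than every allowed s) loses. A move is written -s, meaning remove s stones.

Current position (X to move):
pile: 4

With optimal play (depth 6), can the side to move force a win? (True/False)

[4] X move#1: -1:+1/3*, -2:-1/2, -4:+1/0
[3] O move#2: -1:-1/2*, -2:-1/1
[2] X move#3: -1:-1/1, -2:+1/0*
[0] end (terminal -1, O#4); searched 4 to 6

X winning at [4]: True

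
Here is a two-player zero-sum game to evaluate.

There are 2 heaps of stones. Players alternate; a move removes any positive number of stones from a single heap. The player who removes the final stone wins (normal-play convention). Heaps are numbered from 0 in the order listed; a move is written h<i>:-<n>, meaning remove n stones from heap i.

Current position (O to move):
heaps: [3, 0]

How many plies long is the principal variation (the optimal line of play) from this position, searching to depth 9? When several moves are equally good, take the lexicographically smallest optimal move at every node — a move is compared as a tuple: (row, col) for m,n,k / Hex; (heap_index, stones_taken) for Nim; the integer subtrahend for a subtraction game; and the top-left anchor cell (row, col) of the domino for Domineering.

[(3,0)] O move#1: h0:-1:-1/(2,0), h0:-2:-1/(1,0), h0:-3:+1/(0,0)*
[(0,0)] end (terminal -1, X#2); searched (3,0) to 9

PV length from [(3,0)]: 1 ply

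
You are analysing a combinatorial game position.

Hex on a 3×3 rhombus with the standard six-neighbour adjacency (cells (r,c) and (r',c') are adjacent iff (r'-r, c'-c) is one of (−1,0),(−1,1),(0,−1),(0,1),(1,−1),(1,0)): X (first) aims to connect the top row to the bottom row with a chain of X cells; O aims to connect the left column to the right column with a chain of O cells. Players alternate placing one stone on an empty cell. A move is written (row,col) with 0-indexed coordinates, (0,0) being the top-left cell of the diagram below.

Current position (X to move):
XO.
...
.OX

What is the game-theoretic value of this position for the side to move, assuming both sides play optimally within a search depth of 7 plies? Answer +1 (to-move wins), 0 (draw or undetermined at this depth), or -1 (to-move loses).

p1 X@[XO./.../.OX]: (0,2)[XOX/.../.OX]+1* (1,0)[XO./X../.OX]+1 (1,1)[XO./.X./.OX]+1 (1,2)[XO./..X/.OX]+1 (2,0)[XO./.../XOX]+1
p2 O@[XOX/.../.OX]: (1,0)[XOX/O../.OX]-1* (1,1)[XOX/.O./.OX]-1 (1,2)[XOX/..O/.OX]-1 (2,0)[XOX/.../OOX]-1
p3 X@[XOX/O../.OX]: (1,1)[XOX/OX./.OX]+1* (1,2)[XOX/O.X/.OX]+1 (2,0)[XOX/O../XOX]+1
p4 O@[XOX/OX./.OX]: (1,2)[XOX/OXO/.OX]-1* (2,0)[XOX/OX./OOX]-1
p5 X@[XOX/OXO/.OX]: (2,0)[XOX/OXO/XOX]+1*
p6 O@[XOX/OXO/XOX] terminal -1; root [XO./.../.OX] d7

value(XO./.../.OX, X) = +1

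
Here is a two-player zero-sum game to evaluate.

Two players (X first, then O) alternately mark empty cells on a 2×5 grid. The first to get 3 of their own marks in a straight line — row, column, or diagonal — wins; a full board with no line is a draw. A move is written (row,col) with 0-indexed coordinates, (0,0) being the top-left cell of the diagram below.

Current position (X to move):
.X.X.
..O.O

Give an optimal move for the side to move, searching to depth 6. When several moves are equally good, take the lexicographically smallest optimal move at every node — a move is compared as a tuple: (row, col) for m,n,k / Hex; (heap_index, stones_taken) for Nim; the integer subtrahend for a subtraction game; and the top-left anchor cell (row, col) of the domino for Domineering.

ply 1, X at .X.X./..O.O | (0,0)=-1→XX.X./..O.O; (0,2)=+1→.XXX./..O.O*; (0,4)=-1→.X.XX/..O.O; (1,0)=-1→.X.X./X.O.O; (1,1)=-1→.X.X./.XO.O; (1,3)=+0→.X.X./..OXO
ply 2: .XXX./..O.O is terminal -1 (O); from .X.X./..O.O depth 6

X's best at [.X.X./..O.O]: (0,2)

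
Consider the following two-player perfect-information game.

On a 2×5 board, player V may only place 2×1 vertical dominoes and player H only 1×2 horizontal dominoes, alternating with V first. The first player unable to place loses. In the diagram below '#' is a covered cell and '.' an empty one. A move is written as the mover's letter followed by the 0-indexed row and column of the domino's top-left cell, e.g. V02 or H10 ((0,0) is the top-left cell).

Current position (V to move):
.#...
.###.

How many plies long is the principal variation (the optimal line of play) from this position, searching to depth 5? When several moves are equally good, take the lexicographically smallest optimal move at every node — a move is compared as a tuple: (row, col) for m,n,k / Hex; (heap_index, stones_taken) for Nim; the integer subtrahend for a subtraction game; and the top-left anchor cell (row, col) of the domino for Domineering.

ply 1, V at .#.../.###. | V00=-1→##.../####.; V04=+1→.#..#/.####*
ply 2, H at .#..#/.#### | H02=-1→.####/.####*
ply 3, V at .####/.#### | V00=+1→#####/#####*
ply 4: #####/##### is terminal -1 (H); from .#.../.###. depth 5

PV length from [.#.../.###.]: 3 plies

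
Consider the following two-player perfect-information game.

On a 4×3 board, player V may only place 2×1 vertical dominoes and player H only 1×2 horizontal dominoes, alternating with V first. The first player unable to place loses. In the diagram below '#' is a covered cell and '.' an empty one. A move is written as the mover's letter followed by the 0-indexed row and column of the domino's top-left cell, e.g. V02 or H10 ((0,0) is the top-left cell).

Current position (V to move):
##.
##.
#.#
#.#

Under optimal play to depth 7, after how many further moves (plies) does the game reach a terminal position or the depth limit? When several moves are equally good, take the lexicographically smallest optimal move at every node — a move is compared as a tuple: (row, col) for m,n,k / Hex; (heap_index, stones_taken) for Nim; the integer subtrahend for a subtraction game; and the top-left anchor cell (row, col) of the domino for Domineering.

PV length from [##./##./#.#/#.#]: 1 ply

p1 V@[##./##./#.#/#.#]: V02[###/###/#.#/#.#]+1* V21[##./##./###/###]+1
p2 H@[###/###/#.#/#.#] terminal -1; root [##./##./#.#/#.#] d7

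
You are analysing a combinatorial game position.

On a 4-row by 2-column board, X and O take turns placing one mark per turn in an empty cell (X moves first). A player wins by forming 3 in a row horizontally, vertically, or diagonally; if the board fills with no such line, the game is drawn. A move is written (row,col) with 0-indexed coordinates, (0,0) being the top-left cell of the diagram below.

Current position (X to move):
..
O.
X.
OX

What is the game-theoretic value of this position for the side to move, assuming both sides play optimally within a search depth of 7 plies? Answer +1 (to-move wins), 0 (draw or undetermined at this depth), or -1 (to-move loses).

ply 1, X at ../O./X./OX | (0,0)=+0→X./O./X./OX*; (0,1)=+0→.X/O./X./OX; (1,1)=+0→../OX/X./OX; (2,1)=+0→../O./XX/OX
ply 2, O at X./O./X./OX | (0,1)=+0→XO/O./X./OX*; (1,1)=+0→X./OO/X./OX; (2,1)=+0→X./O./XO/OX
ply 3, X at XO/O./X./OX | (1,1)=+0→XO/OX/X./OX*; (2,1)=+0→XO/O./XX/OX
ply 4, O at XO/OX/X./OX | (2,1)=+0→XO/OX/XO/OX*
ply 5: XO/OX/XO/OX is terminal +0 (X); from ../O./X./OX depth 7

value(../O./X./OX, X) = 0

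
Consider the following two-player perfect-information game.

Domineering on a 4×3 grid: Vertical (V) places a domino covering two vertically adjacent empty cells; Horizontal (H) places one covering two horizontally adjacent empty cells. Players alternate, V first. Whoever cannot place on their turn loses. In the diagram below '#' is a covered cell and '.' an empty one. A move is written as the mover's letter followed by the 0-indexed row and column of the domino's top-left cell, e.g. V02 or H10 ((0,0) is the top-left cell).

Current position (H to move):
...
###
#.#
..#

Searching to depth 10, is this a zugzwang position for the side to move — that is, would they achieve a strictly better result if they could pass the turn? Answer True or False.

[.../###/#.#/..#] H move#1: H00:-1/##./###/#.#/..#, H01:-1/.##/###/#.#/..#, H30:+1/.../###/#.#/###*
[.../###/#.#/###] end (terminal -1, V#2); searched .../###/#.#/..# to 10
if H skipped the turn, V would face:
~ [.../###/#.#/..#] V move#1: V21:-1/.../###/###/.##*
~ [.../###/###/.##] H move#2: H00:+1/##./###/###/.##*, H01:+1/.##/###/###/.##
~ [##./###/###/.##] end (terminal -1, V#3); searched .../###/#.#/..# to 10
compare (H): move=+1 vs pass=+1

zugzwang(.../###/#.#/..#, H) = False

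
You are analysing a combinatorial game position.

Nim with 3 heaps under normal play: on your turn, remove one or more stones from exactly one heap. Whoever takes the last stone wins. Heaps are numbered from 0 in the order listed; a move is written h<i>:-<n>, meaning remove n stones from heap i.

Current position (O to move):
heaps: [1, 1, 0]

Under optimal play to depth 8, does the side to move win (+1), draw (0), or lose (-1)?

value((1,1,0), O) = -1

ply 1, O at (1,1,0) | h0:-1=-1→(0,1,0)*; h1:-1=-1→(1,0,0)
ply 2, X at (0,1,0) | h1:-1=+1→(0,0,0)*
ply 3: (0,0,0) is terminal -1 (O); from (1,1,0) depth 8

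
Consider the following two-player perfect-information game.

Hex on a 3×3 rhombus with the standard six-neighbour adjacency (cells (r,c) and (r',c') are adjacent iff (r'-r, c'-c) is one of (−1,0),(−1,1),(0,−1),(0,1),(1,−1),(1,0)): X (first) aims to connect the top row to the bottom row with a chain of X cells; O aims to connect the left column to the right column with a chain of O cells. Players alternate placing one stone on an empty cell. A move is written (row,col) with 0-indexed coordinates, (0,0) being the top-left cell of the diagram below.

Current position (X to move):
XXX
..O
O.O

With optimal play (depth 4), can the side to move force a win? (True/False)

p1 X@[XXX/..O/O.O]: (1,0)[XXX/X.O/O.O]-1* (1,1)[XXX/.XO/O.O]-1 (2,1)[XXX/..O/OXO]-1
p2 O@[XXX/X.O/O.O]: (1,1)[XXX/XOO/O.O]+1* (2,1)[XXX/X.O/OOO]+1
p3 X@[XXX/XOO/O.O] terminal -1; root [XXX/..O/O.O] d4

X winning at [XXX/..O/O.O]: False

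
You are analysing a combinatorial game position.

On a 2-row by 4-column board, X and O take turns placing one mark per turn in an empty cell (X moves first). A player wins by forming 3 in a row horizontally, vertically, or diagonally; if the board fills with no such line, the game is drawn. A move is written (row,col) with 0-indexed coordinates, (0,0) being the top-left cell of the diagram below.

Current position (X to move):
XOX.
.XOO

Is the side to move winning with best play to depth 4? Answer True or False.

X winning at [XOX./.XOO]: False

ply 1, X at XOX./.XOO | (0,3)=+0→XOXX/.XOO*; (1,0)=+0→XOX./XXOO
ply 2, O at XOXX/.XOO | (1,0)=+0→XOXX/OXOO*
ply 3: XOXX/OXOO is terminal +0 (X); from XOX./.XOO depth 4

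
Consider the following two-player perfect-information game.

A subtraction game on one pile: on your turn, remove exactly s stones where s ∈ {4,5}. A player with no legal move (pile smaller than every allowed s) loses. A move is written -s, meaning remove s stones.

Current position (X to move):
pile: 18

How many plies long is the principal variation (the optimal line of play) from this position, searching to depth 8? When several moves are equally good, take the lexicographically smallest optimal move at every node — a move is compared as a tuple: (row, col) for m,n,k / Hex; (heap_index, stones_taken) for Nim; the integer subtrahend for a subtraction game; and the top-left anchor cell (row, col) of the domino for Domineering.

[18] X move#1: -4:-1/14*, -5:-1/13
[14] O move#2: -4:+1/10*, -5:+1/9
[10] X move#3: -4:-1/6*, -5:-1/5
[6] O move#4: -4:+1/2*, -5:+1/1
[2] end (terminal -1, X#5); searched 18 to 8

PV length from [18]: 4 plies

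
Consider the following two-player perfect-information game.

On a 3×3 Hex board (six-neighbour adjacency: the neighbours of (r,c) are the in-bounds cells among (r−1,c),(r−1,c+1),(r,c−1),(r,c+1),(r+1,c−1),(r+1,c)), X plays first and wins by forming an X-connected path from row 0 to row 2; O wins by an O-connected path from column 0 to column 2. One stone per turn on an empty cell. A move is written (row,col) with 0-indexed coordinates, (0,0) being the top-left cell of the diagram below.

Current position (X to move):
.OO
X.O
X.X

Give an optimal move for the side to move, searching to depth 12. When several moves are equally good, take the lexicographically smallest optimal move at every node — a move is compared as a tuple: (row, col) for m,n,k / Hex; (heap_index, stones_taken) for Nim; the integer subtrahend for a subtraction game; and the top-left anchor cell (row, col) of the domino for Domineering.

p1 X@[.OO/X.O/X.X]: (0,0)[XOO/X.O/X.X]+1* (1,1)[.OO/XXO/X.X]-1 (2,1)[.OO/X.O/XXX]-1
p2 O@[XOO/X.O/X.X] terminal -1; root [.OO/X.O/X.X] d12

X's best at [.OO/X.O/X.X]: (0,0)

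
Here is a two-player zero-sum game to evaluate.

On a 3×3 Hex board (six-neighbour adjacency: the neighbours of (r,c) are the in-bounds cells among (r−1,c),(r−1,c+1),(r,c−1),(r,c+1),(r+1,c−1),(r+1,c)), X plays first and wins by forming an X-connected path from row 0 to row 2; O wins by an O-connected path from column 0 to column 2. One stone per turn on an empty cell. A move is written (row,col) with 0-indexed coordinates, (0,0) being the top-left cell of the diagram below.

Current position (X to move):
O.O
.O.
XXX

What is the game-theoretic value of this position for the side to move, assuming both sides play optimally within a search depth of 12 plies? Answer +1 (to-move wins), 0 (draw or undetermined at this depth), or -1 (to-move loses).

value(O.O/.O./XXX, X) = -1

p1 X@[O.O/.O./XXX]: (0,1)[OXO/.O./XXX]-1* (1,0)[O.O/XO./XXX]-1 (1,2)[O.O/.OX/XXX]-1
p2 O@[OXO/.O./XXX]: (1,0)[OXO/OO./XXX]+1* (1,2)[OXO/.OO/XXX]-1
p3 X@[OXO/OO./XXX] terminal -1; root [O.O/.O./XXX] d12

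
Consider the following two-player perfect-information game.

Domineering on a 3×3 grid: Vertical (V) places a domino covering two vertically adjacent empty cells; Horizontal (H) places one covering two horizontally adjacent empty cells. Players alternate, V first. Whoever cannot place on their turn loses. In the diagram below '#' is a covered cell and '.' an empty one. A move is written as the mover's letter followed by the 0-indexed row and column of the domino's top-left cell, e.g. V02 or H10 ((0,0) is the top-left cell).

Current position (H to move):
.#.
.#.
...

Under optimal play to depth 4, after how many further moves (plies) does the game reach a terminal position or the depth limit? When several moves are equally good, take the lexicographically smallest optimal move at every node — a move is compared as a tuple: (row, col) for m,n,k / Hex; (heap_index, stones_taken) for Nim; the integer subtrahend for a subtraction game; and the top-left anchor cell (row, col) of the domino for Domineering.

ply 1, H at .#./.#./... | H20=-1→.#./.#./##.*; H21=-1→.#./.#./.##
ply 2, V at .#./.#./##. | V00=+1→##./##./##.*; V02=+1→.##/.##/##.; V12=+1→.#./.##/###
ply 3: ##./##./##. is terminal -1 (H); from .#./.#./... depth 4

PV length from [.#./.#./...]: 2 plies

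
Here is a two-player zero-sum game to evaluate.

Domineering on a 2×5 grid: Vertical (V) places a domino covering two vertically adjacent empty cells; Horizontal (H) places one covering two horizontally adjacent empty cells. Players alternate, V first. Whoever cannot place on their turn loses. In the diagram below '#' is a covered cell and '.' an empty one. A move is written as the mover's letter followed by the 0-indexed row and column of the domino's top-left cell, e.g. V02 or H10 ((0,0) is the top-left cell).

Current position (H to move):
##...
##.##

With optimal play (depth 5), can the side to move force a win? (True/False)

p1 H@[##.../##.##]: H02[####./##.##]+1* H03[##.##/##.##]-1
p2 V@[####./##.##] terminal -1; root [##.../##.##] d5

H winning at [##.../##.##]: True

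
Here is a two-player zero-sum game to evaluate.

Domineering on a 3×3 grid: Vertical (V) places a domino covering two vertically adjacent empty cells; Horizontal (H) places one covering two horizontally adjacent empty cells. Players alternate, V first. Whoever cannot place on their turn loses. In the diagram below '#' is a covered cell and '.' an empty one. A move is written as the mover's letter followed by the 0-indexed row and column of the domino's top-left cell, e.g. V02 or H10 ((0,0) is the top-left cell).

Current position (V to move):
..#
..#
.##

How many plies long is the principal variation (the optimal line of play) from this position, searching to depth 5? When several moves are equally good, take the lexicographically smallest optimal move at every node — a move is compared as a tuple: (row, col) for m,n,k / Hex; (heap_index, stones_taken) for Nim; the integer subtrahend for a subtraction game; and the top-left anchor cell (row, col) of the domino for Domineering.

PV length from [..#/..#/.##]: 1 ply

ply 1, V at ..#/..#/.## | V00=+1→#.#/#.#/.##*; V01=+1→.##/.##/.##; V10=-1→..#/#.#/###
ply 2: #.#/#.#/.## is terminal -1 (H); from ..#/..#/.## depth 5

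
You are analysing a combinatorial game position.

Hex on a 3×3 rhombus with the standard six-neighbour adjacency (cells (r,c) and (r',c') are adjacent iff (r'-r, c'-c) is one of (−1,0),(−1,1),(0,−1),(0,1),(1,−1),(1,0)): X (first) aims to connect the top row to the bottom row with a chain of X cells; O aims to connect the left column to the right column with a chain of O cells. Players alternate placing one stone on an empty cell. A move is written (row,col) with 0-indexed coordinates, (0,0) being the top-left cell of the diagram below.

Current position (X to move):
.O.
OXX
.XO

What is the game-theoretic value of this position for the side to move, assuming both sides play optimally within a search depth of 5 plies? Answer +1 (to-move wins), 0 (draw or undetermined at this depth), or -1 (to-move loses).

value(.O./OXX/.XO, X) = +1

[.O./OXX/.XO] X move#1: (0,0):-1/XO./OXX/.XO, (0,2):+1/.OX/OXX/.XO*, (2,0):-1/.O./OXX/XXO
[.OX/OXX/.XO] end (terminal -1, O#2); searched .O./OXX/.XO to 5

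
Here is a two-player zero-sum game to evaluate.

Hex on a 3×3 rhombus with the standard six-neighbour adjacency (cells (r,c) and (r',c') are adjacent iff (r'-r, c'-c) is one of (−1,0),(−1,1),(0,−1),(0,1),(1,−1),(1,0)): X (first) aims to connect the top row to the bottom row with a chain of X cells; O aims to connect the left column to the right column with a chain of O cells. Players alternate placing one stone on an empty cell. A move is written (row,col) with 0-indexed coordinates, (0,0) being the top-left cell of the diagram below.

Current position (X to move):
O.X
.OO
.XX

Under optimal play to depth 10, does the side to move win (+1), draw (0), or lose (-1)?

value(O.X/.OO/.XX, X) = -1

p1 X@[O.X/.OO/.XX]: (0,1)[OXX/.OO/.XX]-1* (1,0)[O.X/XOO/.XX]-1 (2,0)[O.X/.OO/XXX]-1
p2 O@[OXX/.OO/.XX]: (1,0)[OXX/OOO/.XX]+1* (2,0)[OXX/.OO/OXX]+1
p3 X@[OXX/OOO/.XX] terminal -1; root [O.X/.OO/.XX] d10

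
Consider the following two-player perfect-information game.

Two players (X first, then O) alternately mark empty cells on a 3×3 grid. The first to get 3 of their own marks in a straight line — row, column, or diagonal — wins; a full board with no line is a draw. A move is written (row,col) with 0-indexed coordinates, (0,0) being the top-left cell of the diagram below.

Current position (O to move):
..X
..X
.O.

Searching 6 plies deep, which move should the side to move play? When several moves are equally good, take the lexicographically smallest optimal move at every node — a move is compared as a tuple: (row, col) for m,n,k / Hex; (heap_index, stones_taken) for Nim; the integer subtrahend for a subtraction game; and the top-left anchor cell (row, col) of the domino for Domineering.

[..X/..X/.O.] O move#1: (0,0):-1/O.X/..X/.O., (0,1):-1/.OX/..X/.O., (1,0):-1/..X/O.X/.O., (1,1):-1/..X/.OX/.O., (2,0):-1/..X/..X/OO., (2,2):+1/..X/..X/.OO*
[..X/..X/.OO] X move#2: (0,0):-1/X.X/..X/.OO*, (0,1):-1/.XX/..X/.OO, (1,0):-1/..X/X.X/.OO, (1,1):-1/..X/.XX/.OO, (2,0):-1/..X/..X/XOO
[X.X/..X/.OO] O move#3: (0,1):+1/XOX/..X/.OO*, (1,0):-1/X.X/O.X/.OO, (1,1):-1/X.X/.OX/.OO, (2,0):+1/X.X/..X/OOO
[XOX/..X/.OO] X move#4: (1,0):-1/XOX/X.X/.OO*, (1,1):-1/XOX/.XX/.OO, (2,0):-1/XOX/..X/XOO
[XOX/X.X/.OO] O move#5: (1,1):+1/XOX/XOX/.OO*, (2,0):+1/XOX/X.X/OOO
[XOX/XOX/.OO] end (terminal -1, X#6); searched ..X/..X/.O. to 6

O's best at [..X/..X/.O.]: (2,2)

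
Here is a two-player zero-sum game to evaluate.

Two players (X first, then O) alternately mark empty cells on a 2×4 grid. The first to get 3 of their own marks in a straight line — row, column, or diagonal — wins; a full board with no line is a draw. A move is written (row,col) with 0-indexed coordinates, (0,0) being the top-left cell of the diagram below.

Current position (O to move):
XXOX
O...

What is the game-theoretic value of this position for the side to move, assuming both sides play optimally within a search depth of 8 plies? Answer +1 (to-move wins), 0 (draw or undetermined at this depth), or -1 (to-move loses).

ply 1, O at XXOX/O... | (1,1)=+0→XXOX/OO..*; (1,2)=+0→XXOX/O.O.; (1,3)=+0→XXOX/O..O
ply 2, X at XXOX/OO.. | (1,2)=+0→XXOX/OOX.*; (1,3)=-1→XXOX/OO.X
ply 3, O at XXOX/OOX. | (1,3)=+0→XXOX/OOXO*
ply 4: XXOX/OOXO is terminal +0 (X); from XXOX/O... depth 8

value(XXOX/O..., O) = 0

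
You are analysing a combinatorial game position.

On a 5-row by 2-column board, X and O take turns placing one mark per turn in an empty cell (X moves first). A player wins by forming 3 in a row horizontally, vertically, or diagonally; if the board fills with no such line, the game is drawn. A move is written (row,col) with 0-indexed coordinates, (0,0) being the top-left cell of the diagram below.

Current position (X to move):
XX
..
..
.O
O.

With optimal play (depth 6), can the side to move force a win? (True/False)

[XX/../../.O/O.] X move#1: (1,0):-1/XX/X./../.O/O., (1,1):+0/XX/.X/../.O/O.*, (2,0):+0/XX/../X./.O/O., (2,1):+0/XX/../.X/.O/O., (3,0):-1/XX/../../XO/O., (4,1):+0/XX/../../.O/OX
[XX/.X/../.O/O.] O move#2: (1,0):-1/XX/OX/../.O/O., (2,0):-1/XX/.X/O./.O/O., (2,1):+0/XX/.X/.O/.O/O.*, (3,0):-1/XX/.X/../OO/O., (4,1):-1/XX/.X/../.O/OO
[XX/.X/.O/.O/O.] X move#3: (1,0):-1/XX/XX/.O/.O/O., (2,0):-1/XX/.X/XO/.O/O., (3,0):-1/XX/.X/.O/XO/O., (4,1):+0/XX/.X/.O/.O/OX*
[XX/.X/.O/.O/OX] O move#4: (1,0):+0/XX/OX/.O/.O/OX*, (2,0):+0/XX/.X/OO/.O/OX, (3,0):+0/XX/.X/.O/OO/OX
[XX/OX/.O/.O/OX] X move#5: (2,0):+0/XX/OX/XO/.O/OX*, (3,0):+0/XX/OX/.O/XO/OX
[XX/OX/XO/.O/OX] O move#6: (3,0):+0/XX/OX/XO/OO/OX*
[XX/OX/XO/OO/OX] end (terminal +0, X#7); searched XX/../../.O/O. to 6

X winning at [XX/../../.O/O.]: False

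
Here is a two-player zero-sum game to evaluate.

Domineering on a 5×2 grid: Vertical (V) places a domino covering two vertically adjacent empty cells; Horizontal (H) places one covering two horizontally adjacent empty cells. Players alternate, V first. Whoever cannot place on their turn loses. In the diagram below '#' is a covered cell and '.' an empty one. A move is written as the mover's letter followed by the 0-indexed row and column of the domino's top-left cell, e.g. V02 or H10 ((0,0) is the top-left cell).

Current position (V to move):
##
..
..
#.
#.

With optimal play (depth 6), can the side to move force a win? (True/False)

V winning at [##/../../#./#.]: True

ply 1, V at ##/../../#./#. | V10=+1→##/#./#./#./#.*; V11=+1→##/.#/.#/#./#.; V21=-1→##/../.#/##/#.; V31=-1→##/../../##/##
ply 2: ##/#./#./#./#. is terminal -1 (H); from ##/../../#./#. depth 6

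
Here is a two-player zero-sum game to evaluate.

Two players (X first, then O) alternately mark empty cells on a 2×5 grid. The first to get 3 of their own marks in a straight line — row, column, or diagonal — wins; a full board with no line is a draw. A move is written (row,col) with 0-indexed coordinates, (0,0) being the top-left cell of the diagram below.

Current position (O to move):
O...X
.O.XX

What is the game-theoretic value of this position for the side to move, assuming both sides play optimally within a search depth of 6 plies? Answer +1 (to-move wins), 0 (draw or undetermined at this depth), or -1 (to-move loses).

value(O...X/.O.XX, O) = 0

p1 O@[O...X/.O.XX]: (0,1)[OO..X/.O.XX]-1 (0,2)[O.O.X/.O.XX]-1 (0,3)[O..OX/.O.XX]-1 (1,0)[O...X/OO.XX]-1 (1,2)[O...X/.OOXX]+0*
p2 X@[O...X/.OOXX]: (0,1)[OX..X/.OOXX]-1 (0,2)[O.X.X/.OOXX]-1 (0,3)[O..XX/.OOXX]-1 (1,0)[O...X/XOOXX]+0*
p3 O@[O...X/XOOXX]: (0,1)[OO..X/XOOXX]+0* (0,2)[O.O.X/XOOXX]+0 (0,3)[O..OX/XOOXX]+0
p4 X@[OO..X/XOOXX]: (0,2)[OOX.X/XOOXX]+0* (0,3)[OO.XX/XOOXX]-1
p5 O@[OOX.X/XOOXX]: (0,3)[OOXOX/XOOXX]+0*
p6 X@[OOXOX/XOOXX] terminal +0; root [O...X/.O.XX] d6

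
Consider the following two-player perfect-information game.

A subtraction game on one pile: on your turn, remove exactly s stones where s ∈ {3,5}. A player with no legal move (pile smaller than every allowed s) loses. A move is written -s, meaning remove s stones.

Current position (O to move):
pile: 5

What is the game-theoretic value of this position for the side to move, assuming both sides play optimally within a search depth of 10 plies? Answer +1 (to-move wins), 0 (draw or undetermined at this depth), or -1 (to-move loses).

value(5, O) = +1

[5] O move#1: -3:+1/2*, -5:+1/0
[2] end (terminal -1, X#2); searched 5 to 10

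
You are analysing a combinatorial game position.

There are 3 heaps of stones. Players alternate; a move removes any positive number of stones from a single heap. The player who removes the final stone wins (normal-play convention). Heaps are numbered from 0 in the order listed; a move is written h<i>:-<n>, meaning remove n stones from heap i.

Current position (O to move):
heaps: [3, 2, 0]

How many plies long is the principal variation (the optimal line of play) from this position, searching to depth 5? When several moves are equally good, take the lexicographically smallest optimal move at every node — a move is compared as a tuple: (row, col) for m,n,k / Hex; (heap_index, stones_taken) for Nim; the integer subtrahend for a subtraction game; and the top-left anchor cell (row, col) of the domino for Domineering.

PV length from [(3,2,0)]: 5 plies

[(3,2,0)] O move#1: h0:-1:+1/(2,2,0)*, h0:-2:-1/(1,2,0), h0:-3:-1/(0,2,0), h1:-1:-1/(3,1,0), h1:-2:-1/(3,0,0)
[(2,2,0)] X move#2: h0:-1:-1/(1,2,0)*, h0:-2:-1/(0,2,0), h1:-1:-1/(2,1,0), h1:-2:-1/(2,0,0)
[(1,2,0)] O move#3: h0:-1:-1/(0,2,0), h1:-1:+1/(1,1,0)*, h1:-2:-1/(1,0,0)
[(1,1,0)] X move#4: h0:-1:-1/(0,1,0)*, h1:-1:-1/(1,0,0)
[(0,1,0)] O move#5: h1:-1:+1/(0,0,0)*
[(0,0,0)] end (terminal -1, X#6); searched (3,2,0) to 5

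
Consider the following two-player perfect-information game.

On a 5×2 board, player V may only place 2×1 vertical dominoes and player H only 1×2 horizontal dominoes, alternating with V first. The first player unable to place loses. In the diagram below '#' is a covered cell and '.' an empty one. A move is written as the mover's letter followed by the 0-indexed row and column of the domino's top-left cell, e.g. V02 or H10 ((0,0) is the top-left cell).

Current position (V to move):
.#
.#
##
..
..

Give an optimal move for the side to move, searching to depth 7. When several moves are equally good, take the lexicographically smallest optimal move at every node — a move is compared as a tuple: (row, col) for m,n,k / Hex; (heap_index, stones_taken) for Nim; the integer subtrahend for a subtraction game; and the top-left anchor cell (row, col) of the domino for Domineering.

ply 1, V at .#/.#/##/../.. | V00=-1→##/##/##/../..; V30=+1→.#/.#/##/#./#.*; V31=+1→.#/.#/##/.#/.#
ply 2: .#/.#/##/#./#. is terminal -1 (H); from .#/.#/##/../.. depth 7

V's best at [.#/.#/##/../..]: V30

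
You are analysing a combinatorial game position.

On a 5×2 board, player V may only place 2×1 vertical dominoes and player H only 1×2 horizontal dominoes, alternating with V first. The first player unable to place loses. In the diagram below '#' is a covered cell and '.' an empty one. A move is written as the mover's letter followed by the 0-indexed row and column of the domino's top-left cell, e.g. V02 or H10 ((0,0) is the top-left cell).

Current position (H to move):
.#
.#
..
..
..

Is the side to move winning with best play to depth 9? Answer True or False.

H winning at [.#/.#/../../..]: True

ply 1, H at .#/.#/../../.. | H20=-1→.#/.#/##/../..; H30=+1→.#/.#/../##/..*; H40=-1→.#/.#/../../##
ply 2, V at .#/.#/../##/.. | V00=-1→##/##/../##/..*; V10=-1→.#/##/#./##/..
ply 3, H at ##/##/../##/.. | H20=+1→##/##/##/##/..*; H40=+1→##/##/../##/##
ply 4: ##/##/##/##/.. is terminal -1 (V); from .#/.#/../../.. depth 9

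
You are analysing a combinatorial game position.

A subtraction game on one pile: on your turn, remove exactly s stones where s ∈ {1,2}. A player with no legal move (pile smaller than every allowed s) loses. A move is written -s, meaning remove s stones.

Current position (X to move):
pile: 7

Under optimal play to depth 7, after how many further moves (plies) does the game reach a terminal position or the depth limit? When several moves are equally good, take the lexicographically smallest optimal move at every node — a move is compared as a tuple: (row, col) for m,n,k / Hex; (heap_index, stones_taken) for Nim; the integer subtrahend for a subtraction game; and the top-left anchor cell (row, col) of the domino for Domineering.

[7] X move#1: -1:+1/6*, -2:-1/5
[6] O move#2: -1:-1/5*, -2:-1/4
[5] X move#3: -1:-1/4, -2:+1/3*
[3] O move#4: -1:-1/2*, -2:-1/1
[2] X move#5: -1:-1/1, -2:+1/0*
[0] end (terminal -1, O#6); searched 7 to 7

PV length from [7]: 5 plies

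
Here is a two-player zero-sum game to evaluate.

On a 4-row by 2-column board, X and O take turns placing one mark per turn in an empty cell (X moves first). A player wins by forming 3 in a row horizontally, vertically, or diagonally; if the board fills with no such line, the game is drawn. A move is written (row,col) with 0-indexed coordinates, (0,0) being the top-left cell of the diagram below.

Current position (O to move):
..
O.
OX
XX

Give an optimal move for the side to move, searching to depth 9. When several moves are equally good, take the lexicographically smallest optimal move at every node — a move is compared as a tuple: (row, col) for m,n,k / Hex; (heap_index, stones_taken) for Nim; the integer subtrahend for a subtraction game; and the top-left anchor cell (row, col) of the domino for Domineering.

[../O./OX/XX] O move#1: (0,0):+1/O./O./OX/XX*, (0,1):-1/.O/O./OX/XX, (1,1):+0/../OO/OX/XX
[O./O./OX/XX] end (terminal -1, X#2); searched ../O./OX/XX to 9

O's best at [../O./OX/XX]: (0,0)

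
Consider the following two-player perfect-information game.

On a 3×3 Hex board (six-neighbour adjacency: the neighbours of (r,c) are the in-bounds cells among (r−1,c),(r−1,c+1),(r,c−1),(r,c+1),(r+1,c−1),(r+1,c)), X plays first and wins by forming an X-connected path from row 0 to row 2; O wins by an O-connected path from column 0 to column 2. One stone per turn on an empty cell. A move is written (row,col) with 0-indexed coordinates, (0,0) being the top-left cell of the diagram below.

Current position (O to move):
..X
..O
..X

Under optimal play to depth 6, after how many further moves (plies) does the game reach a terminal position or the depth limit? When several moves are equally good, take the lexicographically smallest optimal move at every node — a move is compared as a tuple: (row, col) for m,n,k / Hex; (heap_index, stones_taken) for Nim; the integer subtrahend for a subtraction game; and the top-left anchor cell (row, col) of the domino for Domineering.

[..X/..O/..X] O move#1: (0,0):-1/O.X/..O/..X, (0,1):-1/.OX/..O/..X, (1,0):-1/..X/O.O/..X, (1,1):+1/..X/.OO/..X*, (2,0):+1/..X/..O/O.X, (2,1):-1/..X/..O/.OX
[..X/.OO/..X] X move#2: (0,0):-1/X.X/.OO/..X*, (0,1):-1/.XX/.OO/..X, (1,0):-1/..X/XOO/..X, (2,0):-1/..X/.OO/X.X, (2,1):-1/..X/.OO/.XX
[X.X/.OO/..X] O move#3: (0,1):+1/XOX/.OO/..X*, (1,0):+1/X.X/OOO/..X, (2,0):+1/X.X/.OO/O.X, (2,1):+1/X.X/.OO/.OX
[XOX/.OO/..X] X move#4: (1,0):-1/XOX/XOO/..X*, (2,0):-1/XOX/.OO/X.X, (2,1):-1/XOX/.OO/.XX
[XOX/XOO/..X] O move#5: (2,0):+1/XOX/XOO/O.X*, (2,1):-1/XOX/XOO/.OX
[XOX/XOO/O.X] end (terminal -1, X#6); searched ..X/..O/..X to 6

PV length from [..X/..O/..X]: 5 plies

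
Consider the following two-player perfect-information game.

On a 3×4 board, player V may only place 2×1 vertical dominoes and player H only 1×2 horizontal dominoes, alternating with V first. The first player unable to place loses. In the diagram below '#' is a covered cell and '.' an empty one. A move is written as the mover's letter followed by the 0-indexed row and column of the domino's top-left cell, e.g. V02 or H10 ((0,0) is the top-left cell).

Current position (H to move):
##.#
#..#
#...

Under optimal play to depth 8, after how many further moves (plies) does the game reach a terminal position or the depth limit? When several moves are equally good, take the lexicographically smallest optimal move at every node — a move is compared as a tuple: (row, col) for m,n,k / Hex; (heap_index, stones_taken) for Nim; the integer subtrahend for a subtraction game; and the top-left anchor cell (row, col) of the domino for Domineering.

PV length from [##.#/#..#/#...]: 1 ply

ply 1, H at ##.#/#..#/#... | H11=+1→##.#/####/#...*; H21=-1→##.#/#..#/###.; H22=-1→##.#/#..#/#.##
ply 2: ##.#/####/#... is terminal -1 (V); from ##.#/#..#/#... depth 8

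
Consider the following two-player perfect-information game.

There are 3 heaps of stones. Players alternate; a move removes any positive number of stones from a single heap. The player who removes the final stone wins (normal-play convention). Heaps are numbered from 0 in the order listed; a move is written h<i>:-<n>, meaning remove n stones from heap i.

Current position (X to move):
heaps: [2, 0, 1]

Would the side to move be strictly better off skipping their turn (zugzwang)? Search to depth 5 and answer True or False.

zugzwang((2,0,1), X) = False

p1 X@[(2,0,1)]: h0:-1[(1,0,1)]+1* h0:-2[(0,0,1)]-1 h2:-1[(2,0,0)]-1
p2 O@[(1,0,1)]: h0:-1[(0,0,1)]-1* h2:-1[(1,0,0)]-1
p3 X@[(0,0,1)]: h2:-1[(0,0,0)]+1*
p4 O@[(0,0,0)] terminal -1; root [(2,0,1)] d5
pass branch (O moves first from the same position):
  | p1 O@[(2,0,1)]: h0:-1[(1,0,1)]+1* h0:-2[(0,0,1)]-1 h2:-1[(2,0,0)]-1
  | p2 X@[(1,0,1)]: h0:-1[(0,0,1)]-1* h2:-1[(1,0,0)]-1
  | p3 O@[(0,0,1)]: h2:-1[(0,0,0)]+1*
  | p4 X@[(0,0,0)] terminal -1; root [(2,0,1)] d5
X moving scores +1; X passing scores -1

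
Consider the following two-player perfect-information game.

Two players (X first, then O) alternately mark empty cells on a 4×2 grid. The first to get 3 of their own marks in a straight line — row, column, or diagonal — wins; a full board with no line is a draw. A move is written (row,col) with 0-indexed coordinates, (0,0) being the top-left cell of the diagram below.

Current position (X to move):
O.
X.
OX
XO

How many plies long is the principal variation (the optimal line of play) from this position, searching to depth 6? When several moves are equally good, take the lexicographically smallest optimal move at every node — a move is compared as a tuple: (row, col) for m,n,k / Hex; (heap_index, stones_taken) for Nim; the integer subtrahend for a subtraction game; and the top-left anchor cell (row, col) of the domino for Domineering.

ply 1, X at O./X./OX/XO | (0,1)=+0→OX/X./OX/XO*; (1,1)=+0→O./XX/OX/XO
ply 2, O at OX/X./OX/XO | (1,1)=+0→OX/XO/OX/XO*
ply 3: OX/XO/OX/XO is terminal +0 (X); from O./X./OX/XO depth 6

PV length from [O./X./OX/XO]: 2 plies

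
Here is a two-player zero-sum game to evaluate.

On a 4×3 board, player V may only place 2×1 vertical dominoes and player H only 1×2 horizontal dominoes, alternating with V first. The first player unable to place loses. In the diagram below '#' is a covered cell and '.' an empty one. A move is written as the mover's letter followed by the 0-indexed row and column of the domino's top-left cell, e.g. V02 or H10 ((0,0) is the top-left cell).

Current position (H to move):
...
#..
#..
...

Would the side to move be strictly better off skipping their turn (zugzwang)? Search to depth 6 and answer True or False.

zugzwang(.../#../#../..., H) = False

p1 H@[.../#../#../...]: H00[##./#../#../...]-1* H01[.##/#../#../...]-1 H11[.../###/#../...]-1 H21[.../#../###/...]-1 H30[.../#../#../##.]-1 H31[.../#../#../.##]-1
p2 V@[##./#../#../...]: V02[###/#.#/#../...]-1 V11[##./##./##./...]+1* V12[##./#.#/#.#/...]+1 V21[##./#../##./.#.]+1 V22[##./#../#.#/..#]+1
p3 H@[##./##./##./...]: H30[##./##./##./##.]-1* H31[##./##./##./.##]-1
p4 V@[##./##./##./##.]: V02[###/###/##./##.]+1* V12[##./###/###/##.]+1 V22[##./##./###/###]+1
p5 H@[###/###/##./##.] terminal -1; root [.../#../#../...] d6
suppose H passes — search the same position with V to move:
pass> p1 V@[.../#../#../...]: V01[.#./##./#../...]-1 V02[..#/#.#/#../...]-1 V11[.../##./##./...]-1 V12[.../#.#/#.#/...]+1* V21[.../#../##./.#.]-1 V22[.../#../#.#/..#]-1
pass> p2 H@[.../#.#/#.#/...]: H00[##./#.#/#.#/...]-1* H01[.##/#.#/#.#/...]-1 H30[.../#.#/#.#/##.]-1 H31[.../#.#/#.#/.##]-1
pass> p3 V@[##./#.#/#.#/...]: V11[##./###/###/...]-1 V21[##./#.#/###/.#.]+1*
pass> p4 H@[##./#.#/###/.#.] terminal -1; root [.../#../#../...] d6
for H: play -1, pass -1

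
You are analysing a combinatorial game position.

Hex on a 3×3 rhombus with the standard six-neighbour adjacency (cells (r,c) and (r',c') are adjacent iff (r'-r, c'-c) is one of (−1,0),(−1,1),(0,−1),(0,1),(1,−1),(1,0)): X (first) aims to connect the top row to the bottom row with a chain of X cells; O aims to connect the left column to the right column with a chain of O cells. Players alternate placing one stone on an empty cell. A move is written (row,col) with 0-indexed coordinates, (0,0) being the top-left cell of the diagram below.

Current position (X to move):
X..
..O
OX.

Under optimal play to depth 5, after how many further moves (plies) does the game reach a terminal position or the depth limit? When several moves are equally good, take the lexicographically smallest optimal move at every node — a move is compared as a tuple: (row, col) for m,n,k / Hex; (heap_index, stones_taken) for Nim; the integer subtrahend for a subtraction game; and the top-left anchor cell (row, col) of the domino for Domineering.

[X../..O/OX.] X move#1: (0,1):-1/XX./..O/OX., (0,2):-1/X.X/..O/OX., (1,0):-1/X../X.O/OX., (1,1):+1/X../.XO/OX.*, (2,2):-1/X../..O/OXX
[X../.XO/OX.] O move#2: (0,1):-1/XO./.XO/OX.*, (0,2):-1/X.O/.XO/OX., (1,0):-1/X../OXO/OX., (2,2):-1/X../.XO/OXO
[XO./.XO/OX.] X move#3: (0,2):+1/XOX/.XO/OX.*, (1,0):+1/XO./XXO/OX., (2,2):+1/XO./.XO/OXX
[XOX/.XO/OX.] end (terminal -1, O#4); searched X../..O/OX. to 5

PV length from [X../..O/OX.]: 3 plies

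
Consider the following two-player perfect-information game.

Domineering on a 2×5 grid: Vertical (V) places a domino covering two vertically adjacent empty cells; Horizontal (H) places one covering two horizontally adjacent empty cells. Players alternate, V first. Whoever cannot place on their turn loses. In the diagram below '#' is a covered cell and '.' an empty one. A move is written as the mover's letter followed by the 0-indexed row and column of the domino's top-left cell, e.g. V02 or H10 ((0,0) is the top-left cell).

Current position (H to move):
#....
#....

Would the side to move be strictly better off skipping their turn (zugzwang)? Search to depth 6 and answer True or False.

p1 H@[#..../#....]: H01[###../#....]-1 H02[#.##./#....]+1* H03[#..##/#....]-1 H11[#..../###..]-1 H12[#..../#.##.]+1 H13[#..../#..##]-1
p2 V@[#.##./#....]: V01[####./##...]-1* V04[#.###/#...#]-1
p3 H@[####./##...]: H12[####./####.]-1 H13[####./##.##]+1*
p4 V@[####./##.##] terminal -1; root [#..../#....] d6
pass branch (V moves first from the same position):
  | p1 V@[#..../#....]: V01[##.../##...]-1* V02[#.#../#.#..]-1 V03[#..#./#..#.]-1 V04[#...#/#...#]-1
  | p2 H@[##.../##...]: H02[####./##...]+1* H03[##.##/##...]+1 H12[##.../####.]+1 H13[##.../##.##]+1
  | p3 V@[####./##...]: V04[#####/##..#]-1*
  | p4 H@[#####/##..#]: H12[#####/#####]+1*
  | p5 V@[#####/#####] terminal -1; root [#..../#....] d6
H moving scores +1; H passing scores +1

zugzwang(#..../#...., H) = False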